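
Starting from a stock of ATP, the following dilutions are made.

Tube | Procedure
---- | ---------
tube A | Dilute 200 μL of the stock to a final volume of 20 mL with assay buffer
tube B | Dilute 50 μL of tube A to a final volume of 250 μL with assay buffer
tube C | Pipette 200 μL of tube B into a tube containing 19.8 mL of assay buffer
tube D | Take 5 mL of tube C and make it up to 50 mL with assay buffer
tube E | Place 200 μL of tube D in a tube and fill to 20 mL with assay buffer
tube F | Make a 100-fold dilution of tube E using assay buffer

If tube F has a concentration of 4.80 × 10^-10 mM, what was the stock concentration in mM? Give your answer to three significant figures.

Step 1: 200 μL brought to 20 mL → factor 20000/200 = 100
Step 2: 50 μL brought to 250 μL → factor 250/50 = 5
Step 3: 200 μL + 19.8 mL = 20000 μL total → factor 20000/200 = 100
Step 4: 5 mL brought to 50 mL → factor 50/5 = 10
Step 5: 200 μL brought to 20 mL → factor 20000/200 = 100
Step 6: 100-fold → factor 100
Overall dilution factor = 100 × 5 × 100 × 10 × 100 × 100 = 5 × 10^9
Stock = 4.80 × 10^-10 mM × 5 × 10^9 = 2.40 mM

2.40 mM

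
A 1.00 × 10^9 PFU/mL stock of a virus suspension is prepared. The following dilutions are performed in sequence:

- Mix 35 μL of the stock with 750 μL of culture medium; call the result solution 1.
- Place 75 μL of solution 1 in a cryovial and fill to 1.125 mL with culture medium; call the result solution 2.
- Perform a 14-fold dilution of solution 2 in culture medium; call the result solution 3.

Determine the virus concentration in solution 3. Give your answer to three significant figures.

Step 1: 35 μL + 750 μL = 785 μL total → factor 785/35 = 22.429
Step 2: 75 μL brought to 1.125 mL → factor 1125/75 = 15
Step 3: 14-fold → factor 14
Overall dilution factor = 22.429 × 15 × 14 = 4710
Final = 1.00 × 10^9 PFU/mL / 4710 = 2.12 × 10^5 PFU/mL

2.12 × 10^5 PFU/mL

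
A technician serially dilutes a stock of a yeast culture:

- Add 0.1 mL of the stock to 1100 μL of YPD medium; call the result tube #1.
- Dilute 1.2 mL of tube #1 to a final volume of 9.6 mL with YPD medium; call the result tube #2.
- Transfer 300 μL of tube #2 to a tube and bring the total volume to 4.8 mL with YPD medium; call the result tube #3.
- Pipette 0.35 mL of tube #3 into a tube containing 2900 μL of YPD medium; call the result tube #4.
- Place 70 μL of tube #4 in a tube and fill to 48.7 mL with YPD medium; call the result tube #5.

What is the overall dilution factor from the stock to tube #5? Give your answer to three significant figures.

Step 1: 0.1 mL + 1100 μL = 1.2 mL total → factor 1.2/0.1 = 12
Step 2: 1.2 mL brought to 9.6 mL → factor 9.6/1.2 = 8
Step 3: 300 μL brought to 4.8 mL → factor 4800/300 = 16
Step 4: 0.35 mL + 2900 μL = 3.25 mL total → factor 3.25/0.35 = 9.2857
Step 5: 70 μL brought to 48.7 mL → factor 48700/70 = 695.71
Overall dilution factor = 12 × 8 × 16 × 9.2857 × 695.71 = 9.9229 × 10^6

9.92 × 10^6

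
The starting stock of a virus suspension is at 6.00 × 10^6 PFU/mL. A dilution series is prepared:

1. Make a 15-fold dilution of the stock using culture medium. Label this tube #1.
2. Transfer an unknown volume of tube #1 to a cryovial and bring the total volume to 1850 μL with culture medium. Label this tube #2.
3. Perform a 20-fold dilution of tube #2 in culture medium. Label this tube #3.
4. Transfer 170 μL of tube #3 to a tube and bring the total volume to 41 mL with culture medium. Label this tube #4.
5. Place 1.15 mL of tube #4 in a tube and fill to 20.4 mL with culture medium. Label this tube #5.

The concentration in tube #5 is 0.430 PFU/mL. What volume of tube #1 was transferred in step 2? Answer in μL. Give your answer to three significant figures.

170 μL

Step 1: 15-fold → factor 15
Step 2: v brought to 1850 μL → factor = 1850 μL/v
Step 3: 20-fold → factor 20
Step 4: 170 μL brought to 41 mL → factor 41000/170 = 241.18
Step 5: 1.15 mL brought to 20.4 mL → factor 20.4/1.15 = 17.739
Product of known-step factors = 1.2835 × 10^6
Overall factor = 6.00 × 10^6 PFU/mL / (0.430 PFU/mL) = 1.3953 × 10^7
Step-2 factor = 1.3953 × 10^7 / 1.2835 × 10^6 = 10.872
v = 1850 μL / 10.872 = 170 μL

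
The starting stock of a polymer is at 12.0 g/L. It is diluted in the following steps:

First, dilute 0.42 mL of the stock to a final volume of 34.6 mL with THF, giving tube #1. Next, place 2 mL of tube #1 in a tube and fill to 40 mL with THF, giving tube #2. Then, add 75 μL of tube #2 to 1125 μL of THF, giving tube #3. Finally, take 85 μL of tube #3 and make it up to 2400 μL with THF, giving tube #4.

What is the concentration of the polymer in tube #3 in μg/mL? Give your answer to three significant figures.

Step 1: 0.42 mL brought to 34.6 mL → factor 34.6/0.42 = 82.381
Step 2: 2 mL brought to 40 mL → factor 40/2 = 20
Step 3: 75 μL + 1125 μL = 1200 μL total → factor 1200/75 = 16
Dilution factor through tube #3 = 82.381 × 20 × 16 = 26362
[tube #3] = 12.0 g/L / 26362 = 0.0004552 g/L = 0.455 μg/mL

0.455 μg/mL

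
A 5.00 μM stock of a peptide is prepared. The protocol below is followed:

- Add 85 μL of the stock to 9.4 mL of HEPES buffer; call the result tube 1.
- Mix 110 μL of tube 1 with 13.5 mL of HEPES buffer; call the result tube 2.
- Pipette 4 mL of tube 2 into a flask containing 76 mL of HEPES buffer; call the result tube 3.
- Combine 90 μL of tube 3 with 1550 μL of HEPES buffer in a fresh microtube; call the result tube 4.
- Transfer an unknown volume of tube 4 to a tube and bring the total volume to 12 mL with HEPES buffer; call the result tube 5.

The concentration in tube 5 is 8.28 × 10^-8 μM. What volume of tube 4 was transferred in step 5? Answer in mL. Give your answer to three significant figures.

Step 1: 85 μL + 9.4 mL = 9485 μL total → factor 9485/85 = 111.59
Step 2: 110 μL + 13.5 mL = 13610 μL total → factor 13610/110 = 123.73
Step 3: 4 mL + 76 mL = 80 mL total → factor 80/4 = 20
Step 4: 90 μL + 1550 μL = 1640 μL total → factor 1640/90 = 18.222
Step 5: v brought to 12 mL → factor = 12 mL/v
Product of known-step factors = 5.0317 × 10^6
Overall factor = 5.00 μM / (8.28 × 10^-8 μM) = 6.0386 × 10^7
Step-5 factor = 6.0386 × 10^7 / 5.0317 × 10^6 = 12.001
v = 12 mL / 12.001 = 1.00 mL

1.00 mL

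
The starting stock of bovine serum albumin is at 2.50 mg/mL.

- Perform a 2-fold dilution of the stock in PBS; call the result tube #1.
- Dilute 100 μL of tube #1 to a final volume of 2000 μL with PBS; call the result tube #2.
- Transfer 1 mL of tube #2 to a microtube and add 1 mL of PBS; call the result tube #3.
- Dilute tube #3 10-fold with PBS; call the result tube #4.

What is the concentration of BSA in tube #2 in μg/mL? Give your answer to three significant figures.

62.5 μg/mL

Step 1: 2-fold → factor 2
Step 2: 100 μL brought to 2000 μL → factor 2000/100 = 20
Dilution factor through tube #2 = 2 × 20 = 40
[tube #2] = 2.50 mg/mL / 40 = 0.06250 mg/mL = 62.5 μg/mL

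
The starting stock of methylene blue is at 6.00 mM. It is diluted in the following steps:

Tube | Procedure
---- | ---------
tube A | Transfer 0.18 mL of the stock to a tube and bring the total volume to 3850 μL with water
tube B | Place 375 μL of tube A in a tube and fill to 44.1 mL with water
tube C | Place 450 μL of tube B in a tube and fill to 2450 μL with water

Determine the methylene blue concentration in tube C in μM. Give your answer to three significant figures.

0.438 μM

Step 1: 0.18 mL brought to 3850 μL → factor 3.85/0.18 = 21.389
Step 2: 375 μL brought to 44.1 mL → factor 44100/375 = 117.6
Step 3: 450 μL brought to 2450 μL → factor 2450/450 = 5.4444
Overall dilution factor = 21.389 × 117.6 × 5.4444 = 13695
Final = 6.00 mM / 13695 = 0.0004381 mM = 0.438 μM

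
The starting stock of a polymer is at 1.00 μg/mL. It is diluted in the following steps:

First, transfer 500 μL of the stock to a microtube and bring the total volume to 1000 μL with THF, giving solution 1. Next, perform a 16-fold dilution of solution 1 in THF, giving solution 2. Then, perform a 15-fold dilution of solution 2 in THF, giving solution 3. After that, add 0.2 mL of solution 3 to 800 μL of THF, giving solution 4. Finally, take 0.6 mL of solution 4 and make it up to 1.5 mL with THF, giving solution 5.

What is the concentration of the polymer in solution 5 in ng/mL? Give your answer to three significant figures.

Step 1: 500 μL brought to 1000 μL → factor 1000/500 = 2
Step 2: 16-fold → factor 16
Step 3: 15-fold → factor 15
Step 4: 0.2 mL + 800 μL = 1 mL total → factor 1/0.2 = 5
Step 5: 0.6 mL brought to 1.5 mL → factor 1.5/0.6 = 2.5
Overall dilution factor = 2 × 16 × 15 × 5 × 2.5 = 6000
Final = 1.00 μg/mL / 6000 = 0.0001667 μg/mL = 0.167 ng/mL

0.167 ng/mL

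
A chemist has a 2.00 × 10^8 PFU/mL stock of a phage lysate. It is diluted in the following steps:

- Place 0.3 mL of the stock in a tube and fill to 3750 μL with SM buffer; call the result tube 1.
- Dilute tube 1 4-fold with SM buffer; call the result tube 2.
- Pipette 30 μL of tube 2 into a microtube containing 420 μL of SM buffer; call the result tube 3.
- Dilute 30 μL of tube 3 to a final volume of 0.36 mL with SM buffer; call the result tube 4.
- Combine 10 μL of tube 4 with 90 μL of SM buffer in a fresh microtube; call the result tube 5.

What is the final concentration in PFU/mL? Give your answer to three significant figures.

2.22 × 10^3 PFU/mL

Step 1: 0.3 mL brought to 3750 μL → factor 3.75/0.3 = 12.5
Step 2: 4-fold → factor 4
Step 3: 30 μL + 420 μL = 450 μL total → factor 450/30 = 15
Step 4: 30 μL brought to 0.36 mL → factor 360/30 = 12
Step 5: 10 μL + 90 μL = 100 μL total → factor 100/10 = 10
Overall dilution factor = 12.5 × 4 × 15 × 12 × 10 = 90000
Final = 2.00 × 10^8 PFU/mL / 90000 = 2.22 × 10^3 PFU/mL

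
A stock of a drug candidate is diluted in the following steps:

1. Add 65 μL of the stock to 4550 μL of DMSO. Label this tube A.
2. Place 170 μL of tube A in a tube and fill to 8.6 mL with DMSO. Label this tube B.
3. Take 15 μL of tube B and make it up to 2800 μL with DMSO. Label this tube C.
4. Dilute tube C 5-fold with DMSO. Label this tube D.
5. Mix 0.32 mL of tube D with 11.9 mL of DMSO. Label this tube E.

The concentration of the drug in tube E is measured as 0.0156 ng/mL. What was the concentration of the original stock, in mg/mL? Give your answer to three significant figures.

2.00 mg/mL

Step 1: 65 μL + 4550 μL = 4615 μL total → factor 4615/65 = 71
Step 2: 170 μL brought to 8.6 mL → factor 8600/170 = 50.588
Step 3: 15 μL brought to 2800 μL → factor 2800/15 = 186.67
Step 4: 5-fold → factor 5
Step 5: 0.32 mL + 11.9 mL = 12.22 mL total → factor 12.22/0.32 = 38.188
Overall dilution factor = 71 × 50.588 × 186.67 × 5 × 38.188 = 1.2802 × 10^8
Stock = 0.0156 ng/mL × 1.2802 × 10^8 = 1.997 × 10^6 ng/mL = 2.00 mg/mL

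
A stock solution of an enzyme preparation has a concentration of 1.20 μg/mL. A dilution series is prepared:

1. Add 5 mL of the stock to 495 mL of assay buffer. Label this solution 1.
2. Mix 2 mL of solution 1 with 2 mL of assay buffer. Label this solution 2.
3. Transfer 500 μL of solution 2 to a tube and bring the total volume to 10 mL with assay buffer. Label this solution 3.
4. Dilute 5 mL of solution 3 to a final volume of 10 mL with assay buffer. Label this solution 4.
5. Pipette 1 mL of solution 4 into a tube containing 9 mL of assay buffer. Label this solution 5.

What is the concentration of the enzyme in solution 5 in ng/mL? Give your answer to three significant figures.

0.0150 ng/mL

Step 1: 5 mL + 495 mL = 500 mL total → factor 500/5 = 100
Step 2: 2 mL + 2 mL = 4 mL total → factor 4/2 = 2
Step 3: 500 μL brought to 10 mL → factor 10000/500 = 20
Step 4: 5 mL brought to 10 mL → factor 10/5 = 2
Step 5: 1 mL + 9 mL = 10 mL total → factor 10/1 = 10
Overall dilution factor = 100 × 2 × 20 × 2 × 10 = 80000
Final = 1.20 μg/mL / 80000 = 1.500 × 10^-5 μg/mL = 0.0150 ng/mL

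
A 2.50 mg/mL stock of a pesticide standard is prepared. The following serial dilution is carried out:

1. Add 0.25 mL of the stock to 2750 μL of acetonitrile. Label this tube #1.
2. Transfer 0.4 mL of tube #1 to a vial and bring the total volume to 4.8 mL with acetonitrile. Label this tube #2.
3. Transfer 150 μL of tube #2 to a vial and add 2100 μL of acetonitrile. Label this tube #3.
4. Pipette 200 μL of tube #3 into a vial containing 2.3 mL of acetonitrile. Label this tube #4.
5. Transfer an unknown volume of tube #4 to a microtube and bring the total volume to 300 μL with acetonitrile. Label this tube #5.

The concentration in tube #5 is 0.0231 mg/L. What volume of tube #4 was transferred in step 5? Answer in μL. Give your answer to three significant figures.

Step 1: 0.25 mL + 2750 μL = 3 mL total → factor 3/0.25 = 12
Step 2: 0.4 mL brought to 4.8 mL → factor 4.8/0.4 = 12
Step 3: 150 μL + 2100 μL = 2250 μL total → factor 2250/150 = 15
Step 4: 200 μL + 2.3 mL = 2500 μL total → factor 2500/200 = 12.5
Step 5: v brought to 300 μL → factor = 300 μL/v
Product of known-step factors = 27000
Overall factor = 2.50 mg/mL / (0.0231 mg/L) = 1.0823 × 10^5
Step-5 factor = 1.0823 × 10^5 / 27000 = 4.0083
v = 300 μL / 4.0083 = 74.8 μL

74.8 μL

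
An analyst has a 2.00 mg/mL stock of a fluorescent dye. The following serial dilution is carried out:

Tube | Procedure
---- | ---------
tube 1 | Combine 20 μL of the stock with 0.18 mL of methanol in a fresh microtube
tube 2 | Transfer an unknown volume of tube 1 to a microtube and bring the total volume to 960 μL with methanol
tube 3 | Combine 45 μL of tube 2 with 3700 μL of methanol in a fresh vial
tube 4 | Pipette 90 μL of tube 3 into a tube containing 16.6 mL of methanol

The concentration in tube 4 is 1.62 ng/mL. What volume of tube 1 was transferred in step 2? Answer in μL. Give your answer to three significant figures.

120 μL

Step 1: 20 μL + 0.18 mL = 200 μL total → factor 200/20 = 10
Step 2: v brought to 960 μL → factor = 960 μL/v
Step 3: 45 μL + 3700 μL = 3745 μL total → factor 3745/45 = 83.222
Step 4: 90 μL + 16.6 mL = 16690 μL total → factor 16690/90 = 185.44
Product of known-step factors = 1.5433 × 10^5
Overall factor = 2.00 mg/mL / (1.62 ng/mL) = 1.2346 × 10^6
Step-2 factor = 1.2346 × 10^6 / 1.5433 × 10^5 = 7.9995
v = 960 μL / 7.9995 = 120 μL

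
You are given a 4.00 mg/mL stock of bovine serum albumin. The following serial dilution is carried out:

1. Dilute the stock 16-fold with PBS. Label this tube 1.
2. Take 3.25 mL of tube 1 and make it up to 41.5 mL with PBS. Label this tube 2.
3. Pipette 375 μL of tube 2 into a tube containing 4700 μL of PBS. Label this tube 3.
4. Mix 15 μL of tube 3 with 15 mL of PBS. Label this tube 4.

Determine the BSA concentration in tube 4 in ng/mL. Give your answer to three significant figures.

1.45 ng/mL

Step 1: 16-fold → factor 16
Step 2: 3.25 mL brought to 41.5 mL → factor 41.5/3.25 = 12.769
Step 3: 375 μL + 4700 μL = 5075 μL total → factor 5075/375 = 13.533
Step 4: 15 μL + 15 mL = 15015 μL total → factor 15015/15 = 1001
Overall dilution factor = 16 × 12.769 × 13.533 × 1001 = 2.7677 × 10^6
Final = 4.00 mg/mL / 2.7677 × 10^6 = 1.445 × 10^-6 mg/mL = 1.45 ng/mL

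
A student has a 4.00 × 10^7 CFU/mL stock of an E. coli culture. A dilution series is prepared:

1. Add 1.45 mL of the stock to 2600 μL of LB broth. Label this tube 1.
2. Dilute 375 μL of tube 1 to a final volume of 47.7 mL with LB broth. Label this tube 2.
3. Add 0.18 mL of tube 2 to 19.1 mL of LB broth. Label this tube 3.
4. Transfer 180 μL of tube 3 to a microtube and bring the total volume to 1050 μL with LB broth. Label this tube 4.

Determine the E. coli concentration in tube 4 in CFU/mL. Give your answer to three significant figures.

Step 1: 1.45 mL + 2600 μL = 4.05 mL total → factor 4.05/1.45 = 2.7931
Step 2: 375 μL brought to 47.7 mL → factor 47700/375 = 127.2
Step 3: 0.18 mL + 19.1 mL = 19.28 mL total → factor 19.28/0.18 = 107.11
Step 4: 180 μL brought to 1050 μL → factor 1050/180 = 5.8333
Overall dilution factor = 2.7931 × 127.2 × 107.11 × 5.8333 = 2.2199 × 10^5
Final = 4.00 × 10^7 CFU/mL / 2.2199 × 10^5 = 180 CFU/mL

180 CFU/mL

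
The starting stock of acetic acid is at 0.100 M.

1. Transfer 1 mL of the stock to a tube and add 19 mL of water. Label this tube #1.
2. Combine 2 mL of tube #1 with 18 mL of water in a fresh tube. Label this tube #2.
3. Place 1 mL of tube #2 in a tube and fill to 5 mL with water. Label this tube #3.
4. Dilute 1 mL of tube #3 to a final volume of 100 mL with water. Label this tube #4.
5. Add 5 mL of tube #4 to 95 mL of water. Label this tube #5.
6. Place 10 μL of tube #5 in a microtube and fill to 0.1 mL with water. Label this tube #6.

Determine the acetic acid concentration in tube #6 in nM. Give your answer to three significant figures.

5.00 nM

Step 1: 1 mL + 19 mL = 20 mL total → factor 20/1 = 20
Step 2: 2 mL + 18 mL = 20 mL total → factor 20/2 = 10
Step 3: 1 mL brought to 5 mL → factor 5/1 = 5
Step 4: 1 mL brought to 100 mL → factor 100/1 = 100
Step 5: 5 mL + 95 mL = 100 mL total → factor 100/5 = 20
Step 6: 10 μL brought to 0.1 mL → factor 100/10 = 10
Overall dilution factor = 20 × 10 × 5 × 100 × 20 × 10 = 2 × 10^7
Final = 0.100 M / 2 × 10^7 = 5.000 × 10^-9 M = 5.00 nM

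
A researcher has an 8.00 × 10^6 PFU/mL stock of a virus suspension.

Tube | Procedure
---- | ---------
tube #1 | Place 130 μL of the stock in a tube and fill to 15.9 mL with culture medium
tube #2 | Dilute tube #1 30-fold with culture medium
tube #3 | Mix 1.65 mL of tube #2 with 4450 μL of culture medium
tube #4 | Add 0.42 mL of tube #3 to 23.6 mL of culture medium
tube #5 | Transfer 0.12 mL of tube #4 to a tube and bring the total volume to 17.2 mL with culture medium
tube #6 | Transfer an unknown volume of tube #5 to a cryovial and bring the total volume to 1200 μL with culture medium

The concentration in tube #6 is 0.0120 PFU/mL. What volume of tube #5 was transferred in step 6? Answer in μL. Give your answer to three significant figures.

200 μL

Step 1: 130 μL brought to 15.9 mL → factor 15900/130 = 122.31
Step 2: 30-fold → factor 30
Step 3: 1.65 mL + 4450 μL = 6.1 mL total → factor 6.1/1.65 = 3.697
Step 4: 0.42 mL + 23.6 mL = 24.02 mL total → factor 24.02/0.42 = 57.19
Step 5: 0.12 mL brought to 17.2 mL → factor 17.2/0.12 = 143.33
Step 6: v brought to 1200 μL → factor = 1200 μL/v
Product of known-step factors = 1.112 × 10^8
Overall factor = 8.00 × 10^6 PFU/mL / (0.0120 PFU/mL) = 6.6667 × 10^8
Step-6 factor = 6.6667 × 10^8 / 1.112 × 10^8 = 5.9954
v = 1200 μL / 5.9954 = 200 μL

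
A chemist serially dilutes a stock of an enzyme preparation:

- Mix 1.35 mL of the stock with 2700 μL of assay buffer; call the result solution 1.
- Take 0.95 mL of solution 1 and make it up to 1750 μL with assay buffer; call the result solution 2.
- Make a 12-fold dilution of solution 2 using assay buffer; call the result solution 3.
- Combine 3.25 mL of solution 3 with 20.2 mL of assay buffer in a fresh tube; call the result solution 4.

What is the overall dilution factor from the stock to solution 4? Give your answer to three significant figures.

478

Step 1: 1.35 mL + 2700 μL = 4.05 mL total → factor 4.05/1.35 = 3
Step 2: 0.95 mL brought to 1750 μL → factor 1.75/0.95 = 1.8421
Step 3: 12-fold → factor 12
Step 4: 3.25 mL + 20.2 mL = 23.45 mL total → factor 23.45/3.25 = 7.2154
Overall dilution factor = 3 × 1.8421 × 12 × 7.2154 = 478.49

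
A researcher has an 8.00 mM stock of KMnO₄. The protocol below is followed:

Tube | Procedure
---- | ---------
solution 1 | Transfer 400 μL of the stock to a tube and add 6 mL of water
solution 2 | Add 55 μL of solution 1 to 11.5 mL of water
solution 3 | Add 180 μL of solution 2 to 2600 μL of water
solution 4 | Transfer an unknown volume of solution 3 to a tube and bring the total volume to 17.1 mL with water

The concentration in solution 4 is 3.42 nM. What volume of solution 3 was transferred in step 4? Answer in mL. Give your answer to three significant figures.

Step 1: 400 μL + 6 mL = 6400 μL total → factor 6400/400 = 16
Step 2: 55 μL + 11.5 mL = 11555 μL total → factor 11555/55 = 210.09
Step 3: 180 μL + 2600 μL = 2780 μL total → factor 2780/180 = 15.444
Step 4: v brought to 17.1 mL → factor = 17.1 mL/v
Product of known-step factors = 51916
Overall factor = 8.00 mM / (3.42 nM) = 2.3392 × 10^6
Step-4 factor = 2.3392 × 10^6 / 51916 = 45.057
v = 17.1 mL / 45.057 = 0.380 mL

0.380 mL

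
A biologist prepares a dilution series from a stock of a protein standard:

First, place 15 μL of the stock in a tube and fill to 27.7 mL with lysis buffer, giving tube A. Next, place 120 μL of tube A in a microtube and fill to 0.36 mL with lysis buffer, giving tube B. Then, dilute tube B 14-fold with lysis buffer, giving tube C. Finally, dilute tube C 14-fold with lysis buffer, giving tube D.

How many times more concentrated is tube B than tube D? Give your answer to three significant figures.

196

Step 1: 15 μL brought to 27.7 mL → factor 27700/15 = 1846.7
Step 2: 120 μL brought to 0.36 mL → factor 360/120 = 3
Step 3: 14-fold → factor 14
Step 4: 14-fold → factor 14
Dilution factor to tube B = 5540; to tube D = 1.0858 × 10^6
[tube B]/[tube D] = (factor to tube D)/(factor to tube B) = 1.0858 × 10^6/5540 = 196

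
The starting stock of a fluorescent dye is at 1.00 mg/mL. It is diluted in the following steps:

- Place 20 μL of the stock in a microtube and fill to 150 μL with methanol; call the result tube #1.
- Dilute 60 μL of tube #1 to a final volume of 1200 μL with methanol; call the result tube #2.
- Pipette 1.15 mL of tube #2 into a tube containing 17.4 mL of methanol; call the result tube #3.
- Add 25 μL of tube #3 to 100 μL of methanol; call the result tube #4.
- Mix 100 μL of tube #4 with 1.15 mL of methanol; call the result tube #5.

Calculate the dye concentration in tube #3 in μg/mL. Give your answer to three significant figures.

0.413 μg/mL

Step 1: 20 μL brought to 150 μL → factor 150/20 = 7.5
Step 2: 60 μL brought to 1200 μL → factor 1200/60 = 20
Step 3: 1.15 mL + 17.4 mL = 18.55 mL total → factor 18.55/1.15 = 16.13
Dilution factor through tube #3 = 7.5 × 20 × 16.13 = 2419.6
[tube #3] = 1.00 mg/mL / 2419.6 = 0.0004133 mg/mL = 0.413 μg/mL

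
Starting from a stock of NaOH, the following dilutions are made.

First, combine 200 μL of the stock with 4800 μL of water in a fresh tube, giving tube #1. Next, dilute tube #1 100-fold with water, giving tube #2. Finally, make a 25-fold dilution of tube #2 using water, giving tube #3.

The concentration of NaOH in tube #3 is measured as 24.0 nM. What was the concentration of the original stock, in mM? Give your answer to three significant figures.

Step 1: 200 μL + 4800 μL = 5000 μL total → factor 5000/200 = 25
Step 2: 100-fold → factor 100
Step 3: 25-fold → factor 25
Overall dilution factor = 25 × 100 × 25 = 62500
Stock = 24.0 nM × 62500 = 1.500 × 10^6 nM = 1.50 mM

1.50 mM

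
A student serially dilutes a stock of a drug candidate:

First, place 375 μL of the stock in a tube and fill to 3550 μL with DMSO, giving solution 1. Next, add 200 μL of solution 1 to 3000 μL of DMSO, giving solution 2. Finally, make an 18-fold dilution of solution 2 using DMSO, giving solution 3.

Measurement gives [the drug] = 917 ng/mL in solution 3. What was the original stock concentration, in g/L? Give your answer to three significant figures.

Step 1: 375 μL brought to 3550 μL → factor 3550/375 = 9.4667
Step 2: 200 μL + 3000 μL = 3200 μL total → factor 3200/200 = 16
Step 3: 18-fold → factor 18
Overall dilution factor = 9.4667 × 16 × 18 = 2726.4
Stock = 917 ng/mL × 2726.4 = 2.500 × 10^6 ng/mL = 2.50 g/L

2.50 g/L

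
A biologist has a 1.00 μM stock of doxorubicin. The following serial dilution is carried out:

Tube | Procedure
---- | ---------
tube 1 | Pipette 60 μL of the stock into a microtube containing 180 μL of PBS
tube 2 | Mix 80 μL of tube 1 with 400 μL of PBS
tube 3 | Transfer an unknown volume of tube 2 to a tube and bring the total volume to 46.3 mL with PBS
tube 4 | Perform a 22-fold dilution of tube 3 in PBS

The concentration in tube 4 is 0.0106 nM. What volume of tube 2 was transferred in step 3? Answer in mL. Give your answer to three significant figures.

Step 1: 60 μL + 180 μL = 240 μL total → factor 240/60 = 4
Step 2: 80 μL + 400 μL = 480 μL total → factor 480/80 = 6
Step 3: v brought to 46.3 mL → factor = 46.3 mL/v
Step 4: 22-fold → factor 22
Product of known-step factors = 528
Overall factor = 1.00 μM / (0.0106 nM) = 94340
Step-3 factor = 94340 / 528 = 178.67
v = 46.3 mL / 178.67 = 0.259 mL

0.259 mL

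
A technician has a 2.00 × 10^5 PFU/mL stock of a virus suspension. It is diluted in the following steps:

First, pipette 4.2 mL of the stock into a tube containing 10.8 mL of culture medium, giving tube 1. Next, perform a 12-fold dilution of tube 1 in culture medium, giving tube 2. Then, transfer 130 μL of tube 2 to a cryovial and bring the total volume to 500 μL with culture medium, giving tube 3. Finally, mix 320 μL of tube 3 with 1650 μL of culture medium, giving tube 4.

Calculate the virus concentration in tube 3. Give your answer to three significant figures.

Step 1: 4.2 mL + 10.8 mL = 15 mL total → factor 15/4.2 = 3.5714
Step 2: 12-fold → factor 12
Step 3: 130 μL brought to 500 μL → factor 500/130 = 3.8462
Dilution factor through tube 3 = 3.5714 × 12 × 3.8462 = 164.84
[tube 3] = 2.00 × 10^5 PFU/mL / 164.84 = 1.21 × 10^3 PFU/mL

1.21 × 10^3 PFU/mL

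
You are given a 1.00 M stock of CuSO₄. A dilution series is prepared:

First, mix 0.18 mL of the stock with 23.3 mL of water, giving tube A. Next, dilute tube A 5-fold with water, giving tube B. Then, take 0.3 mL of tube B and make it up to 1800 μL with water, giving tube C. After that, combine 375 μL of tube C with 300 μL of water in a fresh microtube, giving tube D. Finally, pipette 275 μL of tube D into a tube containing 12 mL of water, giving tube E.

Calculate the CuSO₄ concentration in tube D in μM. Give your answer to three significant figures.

142 μM

Step 1: 0.18 mL + 23.3 mL = 23.48 mL total → factor 23.48/0.18 = 130.44
Step 2: 5-fold → factor 5
Step 3: 0.3 mL brought to 1800 μL → factor 1.8/0.3 = 6
Step 4: 375 μL + 300 μL = 675 μL total → factor 675/375 = 1.8
Dilution factor through tube D = 130.44 × 5 × 6 × 1.8 = 7044
[tube D] = 1.00 M / 7044 = 0.0001420 M = 142 μM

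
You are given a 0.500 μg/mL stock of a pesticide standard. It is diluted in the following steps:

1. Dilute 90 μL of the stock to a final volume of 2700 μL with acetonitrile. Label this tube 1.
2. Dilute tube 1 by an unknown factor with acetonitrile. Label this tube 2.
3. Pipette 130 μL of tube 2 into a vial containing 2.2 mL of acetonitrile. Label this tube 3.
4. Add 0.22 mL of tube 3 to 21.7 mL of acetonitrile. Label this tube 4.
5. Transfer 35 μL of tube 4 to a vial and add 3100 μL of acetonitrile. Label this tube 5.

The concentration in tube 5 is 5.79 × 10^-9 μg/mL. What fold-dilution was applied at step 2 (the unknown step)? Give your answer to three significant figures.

18.0-fold

Step 1: 90 μL brought to 2700 μL → factor 2700/90 = 30
Step 2: unknown factor x
Step 3: 130 μL + 2.2 mL = 2330 μL total → factor 2330/130 = 17.923
Step 4: 0.22 mL + 21.7 mL = 21.92 mL total → factor 21.92/0.22 = 99.636
Step 5: 35 μL + 3100 μL = 3135 μL total → factor 3135/35 = 89.571
Product of known-step factors = 4.7987 × 10^6
Overall factor = 0.500 μg/mL / (5.79 × 10^-9 μg/mL) = 8.6356 × 10^7
x = 8.6356 × 10^7 / 4.7987 × 10^6 = 18.0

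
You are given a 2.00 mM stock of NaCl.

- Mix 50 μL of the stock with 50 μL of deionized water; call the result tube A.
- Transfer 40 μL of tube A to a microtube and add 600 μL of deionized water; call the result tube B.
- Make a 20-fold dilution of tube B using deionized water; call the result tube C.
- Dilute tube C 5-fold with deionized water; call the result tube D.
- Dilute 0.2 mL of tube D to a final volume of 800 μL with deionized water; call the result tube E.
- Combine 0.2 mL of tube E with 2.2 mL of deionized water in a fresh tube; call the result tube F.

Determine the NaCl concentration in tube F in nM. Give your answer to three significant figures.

13.0 nM

Step 1: 50 μL + 50 μL = 100 μL total → factor 100/50 = 2
Step 2: 40 μL + 600 μL = 640 μL total → factor 640/40 = 16
Step 3: 20-fold → factor 20
Step 4: 5-fold → factor 5
Step 5: 0.2 mL brought to 800 μL → factor 0.8/0.2 = 4
Step 6: 0.2 mL + 2.2 mL = 2.4 mL total → factor 2.4/0.2 = 12
Overall dilution factor = 2 × 16 × 20 × 5 × 4 × 12 = 1.536 × 10^5
Final = 2.00 mM / 1.536 × 10^5 = 1.302 × 10^-5 mM = 13.0 nM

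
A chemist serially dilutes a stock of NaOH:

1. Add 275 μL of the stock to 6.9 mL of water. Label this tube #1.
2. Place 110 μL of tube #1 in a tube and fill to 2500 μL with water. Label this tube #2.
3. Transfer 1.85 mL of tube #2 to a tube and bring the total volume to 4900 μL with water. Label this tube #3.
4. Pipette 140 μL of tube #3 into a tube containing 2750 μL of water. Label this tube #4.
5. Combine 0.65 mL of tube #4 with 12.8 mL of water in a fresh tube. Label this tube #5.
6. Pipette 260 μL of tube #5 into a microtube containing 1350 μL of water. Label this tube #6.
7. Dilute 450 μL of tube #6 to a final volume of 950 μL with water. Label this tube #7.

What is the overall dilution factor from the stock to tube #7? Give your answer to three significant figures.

8.77 × 10^6

Step 1: 275 μL + 6.9 mL = 7175 μL total → factor 7175/275 = 26.091
Step 2: 110 μL brought to 2500 μL → factor 2500/110 = 22.727
Step 3: 1.85 mL brought to 4900 μL → factor 4.9/1.85 = 2.6486
Step 4: 140 μL + 2750 μL = 2890 μL total → factor 2890/140 = 20.643
Step 5: 0.65 mL + 12.8 mL = 13.45 mL total → factor 13.45/0.65 = 20.692
Step 6: 260 μL + 1350 μL = 1610 μL total → factor 1610/260 = 6.1923
Step 7: 450 μL brought to 950 μL → factor 950/450 = 2.1111
Overall dilution factor = 26.091 × 22.727 × 2.6486 × 20.643 × 20.692 × 6.1923 × 2.1111 = 8.7701 × 10^6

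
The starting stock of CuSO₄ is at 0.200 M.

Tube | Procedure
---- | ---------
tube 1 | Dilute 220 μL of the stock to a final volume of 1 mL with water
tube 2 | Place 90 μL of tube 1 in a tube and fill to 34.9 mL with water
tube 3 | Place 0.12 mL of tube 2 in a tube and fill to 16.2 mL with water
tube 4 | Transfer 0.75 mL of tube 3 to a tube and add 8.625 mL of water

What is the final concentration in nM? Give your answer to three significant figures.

67.2 nM

Step 1: 220 μL brought to 1 mL → factor 1000/220 = 4.5455
Step 2: 90 μL brought to 34.9 mL → factor 34900/90 = 387.78
Step 3: 0.12 mL brought to 16.2 mL → factor 16.2/0.12 = 135
Step 4: 0.75 mL + 8.625 mL = 9.375 mL total → factor 9.375/0.75 = 12.5
Overall dilution factor = 4.5455 × 387.78 × 135 × 12.5 = 2.9744 × 10^6
Final = 0.200 M / 2.9744 × 10^6 = 6.724 × 10^-8 M = 67.2 nM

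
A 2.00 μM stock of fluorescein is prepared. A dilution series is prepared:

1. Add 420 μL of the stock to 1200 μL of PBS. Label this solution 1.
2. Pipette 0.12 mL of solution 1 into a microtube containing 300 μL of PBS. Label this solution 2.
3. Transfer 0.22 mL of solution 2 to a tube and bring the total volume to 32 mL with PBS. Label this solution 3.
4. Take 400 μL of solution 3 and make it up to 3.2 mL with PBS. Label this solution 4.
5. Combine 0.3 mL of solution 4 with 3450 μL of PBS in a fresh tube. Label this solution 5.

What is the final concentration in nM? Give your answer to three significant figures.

0.0102 nM

Step 1: 420 μL + 1200 μL = 1620 μL total → factor 1620/420 = 3.8571
Step 2: 0.12 mL + 300 μL = 0.42 mL total → factor 0.42/0.12 = 3.5
Step 3: 0.22 mL brought to 32 mL → factor 32/0.22 = 145.45
Step 4: 400 μL brought to 3.2 mL → factor 3200/400 = 8
Step 5: 0.3 mL + 3450 μL = 3.75 mL total → factor 3.75/0.3 = 12.5
Overall dilution factor = 3.8571 × 3.5 × 145.45 × 8 × 12.5 = 1.9636 × 10^5
Final = 2.00 μM / 1.9636 × 10^5 = 1.019 × 10^-5 μM = 0.0102 nM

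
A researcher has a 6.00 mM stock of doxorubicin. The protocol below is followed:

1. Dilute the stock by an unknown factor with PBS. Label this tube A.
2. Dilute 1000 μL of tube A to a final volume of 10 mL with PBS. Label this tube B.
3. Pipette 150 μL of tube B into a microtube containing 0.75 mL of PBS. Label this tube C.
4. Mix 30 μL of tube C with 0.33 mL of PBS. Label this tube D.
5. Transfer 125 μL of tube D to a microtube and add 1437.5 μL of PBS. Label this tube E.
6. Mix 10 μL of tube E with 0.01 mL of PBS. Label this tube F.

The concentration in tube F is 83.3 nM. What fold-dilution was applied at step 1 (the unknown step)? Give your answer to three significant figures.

Step 1: unknown factor x
Step 2: 1000 μL brought to 10 mL → factor 10000/1000 = 10
Step 3: 150 μL + 0.75 mL = 900 μL total → factor 900/150 = 6
Step 4: 30 μL + 0.33 mL = 360 μL total → factor 360/30 = 12
Step 5: 125 μL + 1437.5 μL = 1562.5 μL total → factor 1562.5/125 = 12.5
Step 6: 10 μL + 0.01 mL = 20 μL total → factor 20/10 = 2
Product of known-step factors = 18000
Overall factor = 6.00 mM / (83.3 nM) = 72029
x = 72029 / 18000 = 4.00

4.00-fold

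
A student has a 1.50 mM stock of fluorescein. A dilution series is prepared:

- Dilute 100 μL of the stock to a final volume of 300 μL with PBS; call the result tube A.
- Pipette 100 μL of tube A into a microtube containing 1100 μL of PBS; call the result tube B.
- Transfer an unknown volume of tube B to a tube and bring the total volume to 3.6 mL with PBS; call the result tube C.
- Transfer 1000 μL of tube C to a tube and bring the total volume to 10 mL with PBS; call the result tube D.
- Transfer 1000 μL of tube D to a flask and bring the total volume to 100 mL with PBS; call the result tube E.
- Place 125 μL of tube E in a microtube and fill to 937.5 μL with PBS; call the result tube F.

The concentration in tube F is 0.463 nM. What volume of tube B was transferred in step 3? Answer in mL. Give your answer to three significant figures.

0.300 mL

Step 1: 100 μL brought to 300 μL → factor 300/100 = 3
Step 2: 100 μL + 1100 μL = 1200 μL total → factor 1200/100 = 12
Step 3: v brought to 3.6 mL → factor = 3.6 mL/v
Step 4: 1000 μL brought to 10 mL → factor 10000/1000 = 10
Step 5: 1000 μL brought to 100 mL → factor 1 × 10^5/1000 = 100
Step 6: 125 μL brought to 937.5 μL → factor 937.5/125 = 7.5
Product of known-step factors = 2.7 × 10^5
Overall factor = 1.50 mM / (0.463 nM) = 3.2397 × 10^6
Step-3 factor = 3.2397 × 10^6 / 2.7 × 10^5 = 11.999
v = 3.6 mL / 11.999 = 0.300 mL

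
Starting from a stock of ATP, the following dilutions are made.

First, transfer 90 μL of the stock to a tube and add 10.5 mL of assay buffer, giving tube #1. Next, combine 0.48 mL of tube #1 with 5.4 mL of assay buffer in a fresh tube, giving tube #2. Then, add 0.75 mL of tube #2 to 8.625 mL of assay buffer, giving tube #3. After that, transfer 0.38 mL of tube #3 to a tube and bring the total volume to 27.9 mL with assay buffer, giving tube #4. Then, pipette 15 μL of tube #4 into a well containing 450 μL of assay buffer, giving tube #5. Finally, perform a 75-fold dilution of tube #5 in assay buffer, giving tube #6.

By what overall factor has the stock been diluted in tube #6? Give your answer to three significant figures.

Step 1: 90 μL + 10.5 mL = 10590 μL total → factor 10590/90 = 117.67
Step 2: 0.48 mL + 5.4 mL = 5.88 mL total → factor 5.88/0.48 = 12.25
Step 3: 0.75 mL + 8.625 mL = 9.375 mL total → factor 9.375/0.75 = 12.5
Step 4: 0.38 mL brought to 27.9 mL → factor 27.9/0.38 = 73.421
Step 5: 15 μL + 450 μL = 465 μL total → factor 465/15 = 31
Step 6: 75-fold → factor 75
Overall dilution factor = 117.67 × 12.25 × 12.5 × 73.421 × 31 × 75 = 3.0757 × 10^9

3.08 × 10^9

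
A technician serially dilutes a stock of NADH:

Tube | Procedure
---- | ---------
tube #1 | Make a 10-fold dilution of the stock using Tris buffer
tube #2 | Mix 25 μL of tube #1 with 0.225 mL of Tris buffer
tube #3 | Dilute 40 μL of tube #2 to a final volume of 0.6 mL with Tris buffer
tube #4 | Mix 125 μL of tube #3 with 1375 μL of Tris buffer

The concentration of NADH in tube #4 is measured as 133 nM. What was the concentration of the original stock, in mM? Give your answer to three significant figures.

Step 1: 10-fold → factor 10
Step 2: 25 μL + 0.225 mL = 250 μL total → factor 250/25 = 10
Step 3: 40 μL brought to 0.6 mL → factor 600/40 = 15
Step 4: 125 μL + 1375 μL = 1500 μL total → factor 1500/125 = 12
Overall dilution factor = 10 × 10 × 15 × 12 = 18000
Stock = 133 nM × 18000 = 2.394 × 10^6 nM = 2.39 mM

2.39 mM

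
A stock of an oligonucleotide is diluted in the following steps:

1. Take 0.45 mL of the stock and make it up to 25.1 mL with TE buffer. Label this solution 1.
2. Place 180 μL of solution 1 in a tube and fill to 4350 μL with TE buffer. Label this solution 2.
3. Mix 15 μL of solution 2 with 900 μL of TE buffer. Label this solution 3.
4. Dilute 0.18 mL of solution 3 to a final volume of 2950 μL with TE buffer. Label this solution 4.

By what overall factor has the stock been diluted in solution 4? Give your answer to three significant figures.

1.35 × 10^6

Step 1: 0.45 mL brought to 25.1 mL → factor 25.1/0.45 = 55.778
Step 2: 180 μL brought to 4350 μL → factor 4350/180 = 24.167
Step 3: 15 μL + 900 μL = 915 μL total → factor 915/15 = 61
Step 4: 0.18 mL brought to 2950 μL → factor 2.95/0.18 = 16.389
Overall dilution factor = 55.778 × 24.167 × 61 × 16.389 = 1.3476 × 10^6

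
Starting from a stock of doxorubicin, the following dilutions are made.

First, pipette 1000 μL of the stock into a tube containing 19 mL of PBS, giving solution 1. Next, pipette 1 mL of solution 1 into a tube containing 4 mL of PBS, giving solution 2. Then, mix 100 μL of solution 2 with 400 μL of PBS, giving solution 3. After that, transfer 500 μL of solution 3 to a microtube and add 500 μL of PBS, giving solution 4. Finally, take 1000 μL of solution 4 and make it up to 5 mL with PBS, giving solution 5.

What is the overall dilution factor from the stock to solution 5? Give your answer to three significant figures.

Step 1: 1000 μL + 19 mL = 20000 μL total → factor 20000/1000 = 20
Step 2: 1 mL + 4 mL = 5 mL total → factor 5/1 = 5
Step 3: 100 μL + 400 μL = 500 μL total → factor 500/100 = 5
Step 4: 500 μL + 500 μL = 1000 μL total → factor 1000/500 = 2
Step 5: 1000 μL brought to 5 mL → factor 5000/1000 = 5
Overall dilution factor = 20 × 5 × 5 × 2 × 5 = 5000

5.00 × 10^3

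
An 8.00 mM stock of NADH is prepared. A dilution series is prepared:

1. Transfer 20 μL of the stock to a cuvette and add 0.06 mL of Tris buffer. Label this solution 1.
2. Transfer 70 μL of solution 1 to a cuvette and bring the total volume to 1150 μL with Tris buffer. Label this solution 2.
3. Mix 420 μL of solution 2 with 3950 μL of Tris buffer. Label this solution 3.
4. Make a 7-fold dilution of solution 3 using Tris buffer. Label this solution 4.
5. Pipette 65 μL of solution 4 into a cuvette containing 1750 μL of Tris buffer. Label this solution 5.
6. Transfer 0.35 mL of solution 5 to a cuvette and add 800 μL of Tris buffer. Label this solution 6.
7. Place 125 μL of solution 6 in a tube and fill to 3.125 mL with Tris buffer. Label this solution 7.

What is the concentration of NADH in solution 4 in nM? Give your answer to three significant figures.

1.67 × 10^3 nM

Step 1: 20 μL + 0.06 mL = 80 μL total → factor 80/20 = 4
Step 2: 70 μL brought to 1150 μL → factor 1150/70 = 16.429
Step 3: 420 μL + 3950 μL = 4370 μL total → factor 4370/420 = 10.405
Step 4: 7-fold → factor 7
Dilution factor through solution 4 = 4 × 16.429 × 10.405 × 7 = 4786.2
[solution 4] = 8.00 mM / 4786.2 = 0.001671 mM = 1.67 × 10^3 nM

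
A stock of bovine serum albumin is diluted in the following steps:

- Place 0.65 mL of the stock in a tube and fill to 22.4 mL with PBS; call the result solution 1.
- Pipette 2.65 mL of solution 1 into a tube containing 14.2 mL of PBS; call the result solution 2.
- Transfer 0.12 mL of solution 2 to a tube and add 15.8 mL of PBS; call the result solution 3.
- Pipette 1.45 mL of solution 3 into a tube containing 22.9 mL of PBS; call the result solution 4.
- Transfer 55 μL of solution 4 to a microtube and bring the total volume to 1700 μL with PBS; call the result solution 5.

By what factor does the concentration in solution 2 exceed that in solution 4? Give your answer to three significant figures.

2.23 × 10^3

Step 1: 0.65 mL brought to 22.4 mL → factor 22.4/0.65 = 34.462
Step 2: 2.65 mL + 14.2 mL = 16.85 mL total → factor 16.85/2.65 = 6.3585
Step 3: 0.12 mL + 15.8 mL = 15.92 mL total → factor 15.92/0.12 = 132.67
Step 4: 1.45 mL + 22.9 mL = 24.35 mL total → factor 24.35/1.45 = 16.793
Dilution factor to solution 2 = 219.12; to solution 4 = 4.8818 × 10^5
[solution 2]/[solution 4] = (factor to solution 4)/(factor to solution 2) = 4.8818 × 10^5/219.12 = 2.23 × 10^3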